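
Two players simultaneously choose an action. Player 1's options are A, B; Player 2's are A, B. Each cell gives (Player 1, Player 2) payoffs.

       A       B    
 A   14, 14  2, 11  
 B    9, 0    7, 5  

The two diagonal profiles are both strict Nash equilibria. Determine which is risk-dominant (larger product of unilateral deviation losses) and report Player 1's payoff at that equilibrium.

At both A: Player 1 loses 14 − 9 = 5 by deviating; Player 2 loses 14 − 11 = 3. Product = 5·3 = 15.
At both B: Player 1 loses 7 − 2 = 5 by deviating; Player 2 loses 5 − 0 = 5. Product = 5·5 = 25.
25 > 15, so both B is risk-dominant. Player 1's payoff there is 7.

7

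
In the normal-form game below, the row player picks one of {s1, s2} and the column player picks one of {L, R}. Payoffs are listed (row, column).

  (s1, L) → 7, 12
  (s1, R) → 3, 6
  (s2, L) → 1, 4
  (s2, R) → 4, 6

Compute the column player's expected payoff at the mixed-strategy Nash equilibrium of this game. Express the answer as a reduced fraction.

The row player mixes with probability p on s1, chosen so the column player is indifferent: 12p + 4(1−p) = 6p + 6(1−p) gives p = 1/4.
The column player's expected payoff is 12·1/4 + 4·3/4 = 6.

6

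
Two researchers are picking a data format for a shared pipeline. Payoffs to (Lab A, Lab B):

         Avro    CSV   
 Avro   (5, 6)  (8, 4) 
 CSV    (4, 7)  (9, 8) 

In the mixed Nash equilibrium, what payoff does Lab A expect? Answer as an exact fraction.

Lab B mixes with probability q on Avro, chosen so Lab A is indifferent: 5q + 8(1−q) = 4q + 9(1−q) gives q = 1/2.
Lab A's expected payoff (from either row, since indifferent) is 5·1/2 + 8·1/2 = 13/2.

13/2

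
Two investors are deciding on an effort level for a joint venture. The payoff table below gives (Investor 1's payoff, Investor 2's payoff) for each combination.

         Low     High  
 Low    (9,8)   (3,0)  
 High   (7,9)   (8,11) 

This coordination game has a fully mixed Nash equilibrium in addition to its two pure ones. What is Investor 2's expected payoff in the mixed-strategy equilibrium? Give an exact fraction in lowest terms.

Investor 1 mixes with probability p on Low, chosen so Investor 2 is indifferent: 8p + 9(1−p) = 0p + 11(1−p) gives p = 1/5.
Investor 2's expected payoff is 8·1/5 + 9·4/5 = 44/5.

44/5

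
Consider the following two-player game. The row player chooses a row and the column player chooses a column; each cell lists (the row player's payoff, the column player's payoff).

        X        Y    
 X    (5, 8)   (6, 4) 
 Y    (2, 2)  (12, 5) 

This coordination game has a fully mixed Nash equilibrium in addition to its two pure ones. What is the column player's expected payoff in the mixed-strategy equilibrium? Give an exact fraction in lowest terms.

The row player mixes with probability p on X, chosen so the column player is indifferent: 8p + 2(1−p) = 4p + 5(1−p) gives p = 3/7.
The column player's expected payoff is 8·3/7 + 2·4/7 = 32/7.

32/7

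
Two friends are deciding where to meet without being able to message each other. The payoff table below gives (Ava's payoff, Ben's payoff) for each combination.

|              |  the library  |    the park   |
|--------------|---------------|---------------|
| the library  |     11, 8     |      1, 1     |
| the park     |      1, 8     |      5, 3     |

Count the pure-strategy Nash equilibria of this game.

Both the library: Ava gets 11 (best alternative 1); Ben gets 8 (best alternative 1). Neither deviates — NE.
Both the park is not a NE: Ben would switch to the library (8 > 3).
No other cell survives both best-response checks, so there is 1 pure NE.

1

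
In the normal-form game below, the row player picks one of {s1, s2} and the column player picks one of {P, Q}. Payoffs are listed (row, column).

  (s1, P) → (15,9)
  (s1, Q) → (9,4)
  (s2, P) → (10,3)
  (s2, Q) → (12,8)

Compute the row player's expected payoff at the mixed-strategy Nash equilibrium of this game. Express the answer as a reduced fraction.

45/4

The column player mixes with probability q on P, chosen so the row player is indifferent: 15q + 9(1−q) = 10q + 12(1−q) gives q = 3/8.
The row player's expected payoff (from either row, since indifferent) is 15·3/8 + 9·5/8 = 45/4.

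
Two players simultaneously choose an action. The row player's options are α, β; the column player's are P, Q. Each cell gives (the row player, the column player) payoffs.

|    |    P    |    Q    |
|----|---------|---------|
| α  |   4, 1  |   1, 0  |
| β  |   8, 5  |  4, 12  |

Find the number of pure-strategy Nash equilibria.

1

(β, Q): the row player gets 4 (best alternative 1); the column player gets 12 (best alternative 5). Neither deviates — NE.
(α, P) is not a NE: the row player would switch to β (8 > 4).
No other cell survives both best-response checks, so there is 1 pure NE.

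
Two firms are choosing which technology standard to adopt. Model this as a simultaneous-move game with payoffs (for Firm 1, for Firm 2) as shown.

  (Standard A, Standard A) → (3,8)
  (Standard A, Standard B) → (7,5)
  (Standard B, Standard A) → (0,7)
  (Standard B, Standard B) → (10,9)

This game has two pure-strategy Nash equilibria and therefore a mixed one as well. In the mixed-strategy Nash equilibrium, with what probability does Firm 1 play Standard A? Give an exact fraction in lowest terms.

Firm 1's mix p on Standard A must make Firm 2 indifferent between Standard A and Standard B.
Firm 2's payoff from Standard A: 8p + 7(1−p). From Standard B: 5p + 9(1−p).
Set equal: 3p = 2(1−p) → p = 2/5.

2/5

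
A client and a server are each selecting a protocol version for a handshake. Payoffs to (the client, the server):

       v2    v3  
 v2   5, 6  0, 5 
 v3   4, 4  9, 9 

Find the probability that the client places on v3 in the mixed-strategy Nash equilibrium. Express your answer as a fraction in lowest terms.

1/6

The client's mix p on v2 must make the server indifferent between v2 and v3.
The server's payoff from v2: 6p + 4(1−p). From v3: 5p + 9(1−p).
Set equal: 1p = 5(1−p) → p = 5/6.
Probability on v3 is 1 − 5/6 = 1/6.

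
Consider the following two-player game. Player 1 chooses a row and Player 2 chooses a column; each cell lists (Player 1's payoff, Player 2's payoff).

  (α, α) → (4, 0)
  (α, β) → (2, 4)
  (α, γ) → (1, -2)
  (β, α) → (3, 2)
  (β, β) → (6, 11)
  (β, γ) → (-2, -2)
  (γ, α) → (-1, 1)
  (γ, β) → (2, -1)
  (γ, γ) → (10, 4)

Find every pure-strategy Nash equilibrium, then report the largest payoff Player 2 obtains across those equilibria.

11

Both β is a pure NE (Player 1: 6 ≥ 2; Player 2: 11 ≥ 2). Player 2 gets 11.
Both γ is a pure NE (Player 1: 10 ≥ 1; Player 2: 4 ≥ 1). Player 2 gets 4.
Every other cell has a profitable deviation for at least one player. Highest of {11, 4} is 11.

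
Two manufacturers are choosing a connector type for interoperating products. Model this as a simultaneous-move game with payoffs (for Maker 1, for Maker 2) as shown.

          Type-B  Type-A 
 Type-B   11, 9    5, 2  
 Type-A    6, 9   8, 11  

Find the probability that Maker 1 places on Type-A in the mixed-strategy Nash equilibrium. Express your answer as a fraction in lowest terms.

Maker 1's mix p on Type-B must make Maker 2 indifferent between Type-B and Type-A.
Maker 2's payoff from Type-B: 9p + 9(1−p). From Type-A: 2p + 11(1−p).
Set equal: 7p = 2(1−p) → p = 2/9.
Probability on Type-A is 1 − 2/9 = 7/9.

7/9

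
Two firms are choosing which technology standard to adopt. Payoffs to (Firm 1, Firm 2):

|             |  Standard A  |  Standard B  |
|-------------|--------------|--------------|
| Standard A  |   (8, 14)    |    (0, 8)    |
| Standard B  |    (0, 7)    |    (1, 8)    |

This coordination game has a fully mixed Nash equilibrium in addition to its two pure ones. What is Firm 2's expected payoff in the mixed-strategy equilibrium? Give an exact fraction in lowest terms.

8

Firm 1 mixes with probability p on Standard A, chosen so Firm 2 is indifferent: 14p + 7(1−p) = 8p + 8(1−p) gives p = 1/7.
Firm 2's expected payoff is 14·1/7 + 7·6/7 = 8.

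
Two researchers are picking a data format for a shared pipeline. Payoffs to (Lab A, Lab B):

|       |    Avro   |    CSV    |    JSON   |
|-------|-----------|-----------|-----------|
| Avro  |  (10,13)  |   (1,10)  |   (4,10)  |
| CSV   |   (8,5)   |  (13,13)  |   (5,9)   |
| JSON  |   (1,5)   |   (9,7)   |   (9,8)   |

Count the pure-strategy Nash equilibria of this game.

3

Both Avro: Lab A gets 10 (best alternative 8); Lab B gets 13 (best alternative 10). Neither deviates — NE.
Both CSV: Lab A gets 13 (best alternative 9); Lab B gets 13 (best alternative 9). Neither deviates — NE.
Both JSON: Lab A gets 9 (best alternative 5); Lab B gets 8 (best alternative 7). Neither deviates — NE.
(JSON, CSV) is not a NE: Lab A would switch to CSV (13 > 9).
No other cell survives both best-response checks, so there are 3 pure NE.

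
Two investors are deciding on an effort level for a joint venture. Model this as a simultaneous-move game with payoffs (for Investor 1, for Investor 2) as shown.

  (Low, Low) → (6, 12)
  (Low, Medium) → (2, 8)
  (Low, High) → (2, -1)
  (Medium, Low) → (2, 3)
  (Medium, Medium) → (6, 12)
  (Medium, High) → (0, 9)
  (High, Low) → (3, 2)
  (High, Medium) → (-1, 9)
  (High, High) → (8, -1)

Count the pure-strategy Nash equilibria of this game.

Both Low: Investor 1 gets 6 (best alternative 3); Investor 2 gets 12 (best alternative 8). Neither deviates — NE.
Both Medium: Investor 1 gets 6 (best alternative 2); Investor 2 gets 12 (best alternative 9). Neither deviates — NE.
Both High is not a NE: Investor 2 would switch to Medium (9 > -1).
No other cell survives both best-response checks, so there are 2 pure NE.

2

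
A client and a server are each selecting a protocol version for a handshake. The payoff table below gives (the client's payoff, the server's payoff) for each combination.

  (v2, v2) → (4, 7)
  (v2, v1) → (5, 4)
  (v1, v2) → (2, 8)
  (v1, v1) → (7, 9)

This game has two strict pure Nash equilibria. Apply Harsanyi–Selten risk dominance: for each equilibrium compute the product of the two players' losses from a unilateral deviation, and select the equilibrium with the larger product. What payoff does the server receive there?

At both v2: the client loses 4 − 2 = 2 by deviating; the server loses 7 − 4 = 3. Product = 2·3 = 6.
At both v1: the client loses 7 − 5 = 2 by deviating; the server loses 9 − 8 = 1. Product = 2·1 = 2.
6 > 2, so both v2 is risk-dominant. The server's payoff there is 7.

7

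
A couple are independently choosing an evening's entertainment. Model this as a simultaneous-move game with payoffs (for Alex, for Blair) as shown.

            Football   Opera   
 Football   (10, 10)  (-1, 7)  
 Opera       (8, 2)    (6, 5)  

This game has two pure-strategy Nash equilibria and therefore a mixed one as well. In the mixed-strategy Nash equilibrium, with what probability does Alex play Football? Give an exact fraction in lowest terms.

1/2

Alex's mix p on Football must make Blair indifferent between Football and Opera.
Blair's payoff from Football: 10p + 2(1−p). From Opera: 7p + 5(1−p).
Set equal: 3p = 3(1−p) → p = 3/6 = 1/2.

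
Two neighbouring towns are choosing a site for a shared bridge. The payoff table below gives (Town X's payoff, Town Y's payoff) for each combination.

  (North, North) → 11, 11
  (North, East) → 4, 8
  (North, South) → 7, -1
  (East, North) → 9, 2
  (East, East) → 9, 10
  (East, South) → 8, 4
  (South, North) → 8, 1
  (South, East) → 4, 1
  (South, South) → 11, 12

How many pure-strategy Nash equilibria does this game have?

3

Both North: Town X gets 11 (best alternative 9); Town Y gets 11 (best alternative 8). Neither deviates — NE.
Both East: Town X gets 9 (best alternative 4); Town Y gets 10 (best alternative 4). Neither deviates — NE.
Both South: Town X gets 11 (best alternative 8); Town Y gets 12 (best alternative 1). Neither deviates — NE.
(South, East) is not a NE: Town X would switch to East (9 > 4).
No other cell survives both best-response checks, so there are 3 pure NE.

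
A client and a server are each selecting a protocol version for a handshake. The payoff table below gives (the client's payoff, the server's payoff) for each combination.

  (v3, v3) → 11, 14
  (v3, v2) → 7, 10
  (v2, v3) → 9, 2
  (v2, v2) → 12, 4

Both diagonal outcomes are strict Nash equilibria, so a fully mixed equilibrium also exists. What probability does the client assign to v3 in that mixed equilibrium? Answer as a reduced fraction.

1/3

The client's mix p on v3 must make the server indifferent between v3 and v2.
The server's payoff from v3: 14p + 2(1−p). From v2: 10p + 4(1−p).
Set equal: 4p = 2(1−p) → p = 2/6 = 1/3.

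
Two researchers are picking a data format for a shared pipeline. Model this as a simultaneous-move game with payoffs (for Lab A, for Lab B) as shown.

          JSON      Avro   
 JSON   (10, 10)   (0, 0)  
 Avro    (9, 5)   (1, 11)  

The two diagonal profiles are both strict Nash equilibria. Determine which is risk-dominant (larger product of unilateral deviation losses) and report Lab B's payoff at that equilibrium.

At both JSON: Lab A loses 10 − 9 = 1 by deviating; Lab B loses 10 − 0 = 10. Product = 1·10 = 10.
At both Avro: Lab A loses 1 − 0 = 1 by deviating; Lab B loses 11 − 5 = 6. Product = 1·6 = 6.
10 > 6, so both JSON is risk-dominant. Lab B's payoff there is 10.

10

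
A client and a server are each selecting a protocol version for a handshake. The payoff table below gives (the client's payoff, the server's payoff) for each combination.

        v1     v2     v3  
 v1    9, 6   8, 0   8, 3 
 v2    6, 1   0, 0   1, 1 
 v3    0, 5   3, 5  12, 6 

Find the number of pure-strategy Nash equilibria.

Both v1: the client gets 9 (best alternative 6); the server gets 6 (best alternative 3). Neither deviates — NE.
Both v3: the client gets 12 (best alternative 8); the server gets 6 (best alternative 5). Neither deviates — NE.
Both v2 is not a NE: the client would switch to v1 (8 > 0).
No other cell survives both best-response checks, so there are 2 pure NE.

2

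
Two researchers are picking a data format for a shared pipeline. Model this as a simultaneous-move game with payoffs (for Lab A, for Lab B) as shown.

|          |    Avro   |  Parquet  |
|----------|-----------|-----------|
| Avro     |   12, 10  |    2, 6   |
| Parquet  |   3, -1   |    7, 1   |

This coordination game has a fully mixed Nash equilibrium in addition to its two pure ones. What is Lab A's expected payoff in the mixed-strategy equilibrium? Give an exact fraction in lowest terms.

Lab B mixes with probability q on Avro, chosen so Lab A is indifferent: 12q + 2(1−q) = 3q + 7(1−q) gives q = 5/14.
Lab A's expected payoff (from either row, since indifferent) is 12·5/14 + 2·9/14 = 39/7.

39/7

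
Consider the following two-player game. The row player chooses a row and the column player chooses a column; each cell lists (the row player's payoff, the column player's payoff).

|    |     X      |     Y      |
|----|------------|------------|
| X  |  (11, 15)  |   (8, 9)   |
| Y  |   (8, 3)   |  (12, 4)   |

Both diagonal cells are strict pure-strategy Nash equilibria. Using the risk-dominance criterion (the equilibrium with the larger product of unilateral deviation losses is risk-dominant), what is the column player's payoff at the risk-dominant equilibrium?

At both X: the row player loses 11 − 8 = 3 by deviating; the column player loses 15 − 9 = 6. Product = 3·6 = 18.
At both Y: the row player loses 12 − 8 = 4 by deviating; the column player loses 4 − 3 = 1. Product = 4·1 = 4.
18 > 4, so both X is risk-dominant. The column player's payoff there is 15.

15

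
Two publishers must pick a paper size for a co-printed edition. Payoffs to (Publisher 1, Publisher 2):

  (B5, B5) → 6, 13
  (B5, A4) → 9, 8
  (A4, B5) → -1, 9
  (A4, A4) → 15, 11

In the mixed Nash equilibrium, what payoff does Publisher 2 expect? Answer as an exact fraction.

71/7

Publisher 1 mixes with probability p on B5, chosen so Publisher 2 is indifferent: 13p + 9(1−p) = 8p + 11(1−p) gives p = 2/7.
Publisher 2's expected payoff is 13·2/7 + 9·5/7 = 71/7.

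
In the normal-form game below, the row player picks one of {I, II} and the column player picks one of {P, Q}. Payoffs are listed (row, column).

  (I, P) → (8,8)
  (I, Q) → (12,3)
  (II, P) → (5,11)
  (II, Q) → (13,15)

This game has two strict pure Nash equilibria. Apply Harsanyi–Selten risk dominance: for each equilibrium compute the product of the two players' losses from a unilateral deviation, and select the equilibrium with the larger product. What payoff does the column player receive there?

At (I, P): the row player loses 8 − 5 = 3 by deviating; the column player loses 8 − 3 = 5. Product = 3·5 = 15.
At (II, Q): the row player loses 13 − 12 = 1 by deviating; the column player loses 15 − 11 = 4. Product = 1·4 = 4.
15 > 4, so (I, P) is risk-dominant. The column player's payoff there is 8.

8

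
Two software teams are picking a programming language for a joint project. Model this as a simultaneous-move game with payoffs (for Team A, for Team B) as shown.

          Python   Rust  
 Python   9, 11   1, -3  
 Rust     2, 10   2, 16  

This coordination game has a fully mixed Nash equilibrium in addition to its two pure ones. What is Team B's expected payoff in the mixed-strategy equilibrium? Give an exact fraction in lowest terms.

Team A mixes with probability p on Python, chosen so Team B is indifferent: 11p + 10(1−p) = (-3)p + 16(1−p) gives p = 3/10.
Team B's expected payoff is 11·3/10 + 10·7/10 = 103/10.

103/10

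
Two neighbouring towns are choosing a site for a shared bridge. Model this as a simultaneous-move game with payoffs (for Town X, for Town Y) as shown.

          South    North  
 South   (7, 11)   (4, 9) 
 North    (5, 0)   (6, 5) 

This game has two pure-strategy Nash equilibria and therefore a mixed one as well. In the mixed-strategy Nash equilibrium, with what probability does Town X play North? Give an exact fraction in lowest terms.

Town X's mix p on South must make Town Y indifferent between South and North.
Town Y's payoff from South: 11p + 0(1−p). From North: 9p + 5(1−p).
Set equal: 2p = 5(1−p) → p = 5/7.
Probability on North is 1 − 5/7 = 2/7.

2/7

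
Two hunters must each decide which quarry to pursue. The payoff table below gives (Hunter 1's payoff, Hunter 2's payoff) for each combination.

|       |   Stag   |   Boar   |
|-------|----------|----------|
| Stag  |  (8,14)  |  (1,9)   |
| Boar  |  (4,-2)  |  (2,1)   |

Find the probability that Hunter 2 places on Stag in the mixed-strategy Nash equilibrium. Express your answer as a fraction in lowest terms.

Hunter 2's mix q on Stag must make Hunter 1 indifferent between Stag and Boar.
Hunter 1's payoff from Stag: 8q + 1(1−q). From Boar: 4q + 2(1−q).
Set equal: 4q = 1(1−q) → q = 1/5.

1/5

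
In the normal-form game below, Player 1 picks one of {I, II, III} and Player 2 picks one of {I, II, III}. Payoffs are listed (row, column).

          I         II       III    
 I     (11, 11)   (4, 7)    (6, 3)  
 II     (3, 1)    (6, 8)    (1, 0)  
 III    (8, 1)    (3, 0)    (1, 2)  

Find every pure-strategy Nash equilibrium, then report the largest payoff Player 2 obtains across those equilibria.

Both I is a pure NE (Player 1: 11 ≥ 8; Player 2: 11 ≥ 7). Player 2 gets 11.
Both II is a pure NE (Player 1: 6 ≥ 4; Player 2: 8 ≥ 1). Player 2 gets 8.
Every other cell has a profitable deviation for at least one player. Highest of {11, 8} is 11.

11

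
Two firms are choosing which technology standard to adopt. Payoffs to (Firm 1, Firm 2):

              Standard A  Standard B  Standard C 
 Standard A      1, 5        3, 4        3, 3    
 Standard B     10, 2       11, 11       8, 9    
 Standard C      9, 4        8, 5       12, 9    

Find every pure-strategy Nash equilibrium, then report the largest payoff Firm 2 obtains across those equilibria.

11

Both Standard B is a pure NE (Firm 1: 11 ≥ 8; Firm 2: 11 ≥ 9). Firm 2 gets 11.
Both Standard C is a pure NE (Firm 1: 12 ≥ 8; Firm 2: 9 ≥ 5). Firm 2 gets 9.
Every other cell has a profitable deviation for at least one player. Highest of {11, 9} is 11.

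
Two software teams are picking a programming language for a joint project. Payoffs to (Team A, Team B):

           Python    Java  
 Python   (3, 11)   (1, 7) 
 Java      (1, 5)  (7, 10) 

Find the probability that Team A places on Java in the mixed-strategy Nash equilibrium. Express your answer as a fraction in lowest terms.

4/9

Team A's mix p on Python must make Team B indifferent between Python and Java.
Team B's payoff from Python: 11p + 5(1−p). From Java: 7p + 10(1−p).
Set equal: 4p = 5(1−p) → p = 5/9.
Probability on Java is 1 − 5/9 = 4/9.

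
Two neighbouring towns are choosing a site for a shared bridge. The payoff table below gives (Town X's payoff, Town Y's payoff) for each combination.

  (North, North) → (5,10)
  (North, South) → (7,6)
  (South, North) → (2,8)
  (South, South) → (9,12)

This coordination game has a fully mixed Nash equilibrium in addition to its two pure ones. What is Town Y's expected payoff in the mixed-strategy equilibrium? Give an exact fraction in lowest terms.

Town X mixes with probability p on North, chosen so Town Y is indifferent: 10p + 8(1−p) = 6p + 12(1−p) gives p = 1/2.
Town Y's expected payoff is 10·1/2 + 8·1/2 = 9.

9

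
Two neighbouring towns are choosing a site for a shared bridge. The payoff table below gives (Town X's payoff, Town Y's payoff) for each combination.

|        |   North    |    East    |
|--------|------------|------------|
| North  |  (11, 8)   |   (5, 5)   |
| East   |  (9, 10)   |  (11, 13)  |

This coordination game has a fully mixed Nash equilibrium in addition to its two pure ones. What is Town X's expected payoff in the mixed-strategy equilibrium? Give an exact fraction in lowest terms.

Town Y mixes with probability q on North, chosen so Town X is indifferent: 11q + 5(1−q) = 9q + 11(1−q) gives q = 3/4.
Town X's expected payoff (from either row, since indifferent) is 11·3/4 + 5·1/4 = 19/2.

19/2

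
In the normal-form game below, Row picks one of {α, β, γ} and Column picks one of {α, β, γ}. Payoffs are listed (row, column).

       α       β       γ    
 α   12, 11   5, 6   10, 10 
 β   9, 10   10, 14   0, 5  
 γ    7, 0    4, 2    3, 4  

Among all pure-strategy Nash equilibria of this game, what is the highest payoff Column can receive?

14

Both α is a pure NE (Row: 12 ≥ 9; Column: 11 ≥ 10). Column gets 11.
Both β is a pure NE (Row: 10 ≥ 5; Column: 14 ≥ 10). Column gets 14.
Every other cell has a profitable deviation for at least one player. Highest of {11, 14} is 14.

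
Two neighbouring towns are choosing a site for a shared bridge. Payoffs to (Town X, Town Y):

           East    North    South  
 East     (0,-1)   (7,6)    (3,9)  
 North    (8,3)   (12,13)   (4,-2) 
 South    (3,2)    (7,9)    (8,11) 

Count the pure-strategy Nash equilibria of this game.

2

Both North: Town X gets 12 (best alternative 7); Town Y gets 13 (best alternative 3). Neither deviates — NE.
Both South: Town X gets 8 (best alternative 4); Town Y gets 11 (best alternative 9). Neither deviates — NE.
Both East is not a NE: Town X would switch to North (8 > 0).
No other cell survives both best-response checks, so there are 2 pure NE.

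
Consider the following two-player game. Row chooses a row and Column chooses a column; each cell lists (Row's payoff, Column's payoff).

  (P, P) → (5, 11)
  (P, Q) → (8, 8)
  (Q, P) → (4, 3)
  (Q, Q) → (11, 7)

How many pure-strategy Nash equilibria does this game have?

Both P: Row gets 5 (best alternative 4); Column gets 11 (best alternative 8). Neither deviates — NE.
Both Q: Row gets 11 (best alternative 8); Column gets 7 (best alternative 3). Neither deviates — NE.
(Q, P) is not a NE: Row would switch to P (5 > 4).
No other cell survives both best-response checks, so there are 2 pure NE.

2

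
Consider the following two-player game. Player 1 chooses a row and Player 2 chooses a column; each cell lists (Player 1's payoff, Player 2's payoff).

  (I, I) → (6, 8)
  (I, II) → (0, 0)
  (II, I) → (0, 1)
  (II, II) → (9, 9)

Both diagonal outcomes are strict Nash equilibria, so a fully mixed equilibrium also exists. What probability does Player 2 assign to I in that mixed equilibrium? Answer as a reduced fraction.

3/5

Player 2's mix q on I must make Player 1 indifferent between I and II.
Player 1's payoff from I: 6q + 0(1−q). From II: 0q + 9(1−q).
Set equal: 6q = 9(1−q) → q = 9/15 = 3/5.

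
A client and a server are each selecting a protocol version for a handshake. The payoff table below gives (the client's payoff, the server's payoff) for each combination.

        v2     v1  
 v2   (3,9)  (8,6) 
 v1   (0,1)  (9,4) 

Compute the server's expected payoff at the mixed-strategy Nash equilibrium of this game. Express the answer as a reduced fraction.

5

The client mixes with probability p on v2, chosen so the server is indifferent: 9p + 1(1−p) = 6p + 4(1−p) gives p = 1/2.
The server's expected payoff is 9·1/2 + 1·1/2 = 5.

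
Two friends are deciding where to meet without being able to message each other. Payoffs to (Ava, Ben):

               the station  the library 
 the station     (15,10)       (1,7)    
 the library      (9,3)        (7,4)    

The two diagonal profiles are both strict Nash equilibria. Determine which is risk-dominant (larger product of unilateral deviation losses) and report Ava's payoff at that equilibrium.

At both the station: Ava loses 15 − 9 = 6 by deviating; Ben loses 10 − 7 = 3. Product = 6·3 = 18.
At both the library: Ava loses 7 − 1 = 6 by deviating; Ben loses 4 − 3 = 1. Product = 6·1 = 6.
18 > 6, so both the station is risk-dominant. Ava's payoff there is 15.

15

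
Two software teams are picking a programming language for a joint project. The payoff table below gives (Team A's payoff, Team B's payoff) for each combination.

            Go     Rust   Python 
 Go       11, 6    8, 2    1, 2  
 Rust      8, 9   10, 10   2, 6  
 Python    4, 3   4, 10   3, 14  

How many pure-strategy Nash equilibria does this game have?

3

Both Go: Team A gets 11 (best alternative 8); Team B gets 6 (best alternative 2). Neither deviates — NE.
Both Rust: Team A gets 10 (best alternative 8); Team B gets 10 (best alternative 9). Neither deviates — NE.
Both Python: Team A gets 3 (best alternative 2); Team B gets 14 (best alternative 10). Neither deviates — NE.
(Python, Rust) is not a NE: Team A would switch to Rust (10 > 4).
No other cell survives both best-response checks, so there are 3 pure NE.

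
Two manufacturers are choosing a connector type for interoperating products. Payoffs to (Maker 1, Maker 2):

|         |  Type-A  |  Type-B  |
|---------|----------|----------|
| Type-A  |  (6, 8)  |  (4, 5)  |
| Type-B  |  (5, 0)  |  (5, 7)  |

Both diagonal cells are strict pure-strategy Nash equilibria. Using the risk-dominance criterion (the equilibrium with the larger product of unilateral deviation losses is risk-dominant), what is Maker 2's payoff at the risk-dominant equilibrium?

At both Type-A: Maker 1 loses 6 − 5 = 1 by deviating; Maker 2 loses 8 − 5 = 3. Product = 1·3 = 3.
At both Type-B: Maker 1 loses 5 − 4 = 1 by deviating; Maker 2 loses 7 − 0 = 7. Product = 1·7 = 7.
7 > 3, so both Type-B is risk-dominant. Maker 2's payoff there is 7.

7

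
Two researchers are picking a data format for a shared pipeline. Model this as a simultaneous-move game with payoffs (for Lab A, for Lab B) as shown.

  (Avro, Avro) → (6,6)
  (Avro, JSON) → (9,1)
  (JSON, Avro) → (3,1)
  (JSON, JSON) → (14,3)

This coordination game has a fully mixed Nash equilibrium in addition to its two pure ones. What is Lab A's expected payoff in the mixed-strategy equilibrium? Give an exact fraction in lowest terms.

Lab B mixes with probability q on Avro, chosen so Lab A is indifferent: 6q + 9(1−q) = 3q + 14(1−q) gives q = 5/8.
Lab A's expected payoff (from either row, since indifferent) is 6·5/8 + 9·3/8 = 57/8.

57/8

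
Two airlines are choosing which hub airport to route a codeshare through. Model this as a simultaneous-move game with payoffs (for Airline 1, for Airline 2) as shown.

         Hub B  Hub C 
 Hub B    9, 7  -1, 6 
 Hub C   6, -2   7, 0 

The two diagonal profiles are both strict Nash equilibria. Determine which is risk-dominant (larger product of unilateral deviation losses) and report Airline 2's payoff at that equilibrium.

0

At both Hub B: Airline 1 loses 9 − 6 = 3 by deviating; Airline 2 loses 7 − 6 = 1. Product = 3·1 = 3.
At both Hub C: Airline 1 loses 7 − (-1) = 8 by deviating; Airline 2 loses 0 − (-2) = 2. Product = 8·2 = 16.
16 > 3, so both Hub C is risk-dominant. Airline 2's payoff there is 0.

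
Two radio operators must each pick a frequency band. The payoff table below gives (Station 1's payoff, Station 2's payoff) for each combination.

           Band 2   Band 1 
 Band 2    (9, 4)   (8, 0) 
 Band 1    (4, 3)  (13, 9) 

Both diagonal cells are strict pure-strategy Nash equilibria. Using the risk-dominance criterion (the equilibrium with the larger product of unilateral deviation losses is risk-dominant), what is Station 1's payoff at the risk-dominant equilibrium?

At both Band 2: Station 1 loses 9 − 4 = 5 by deviating; Station 2 loses 4 − 0 = 4. Product = 5·4 = 20.
At both Band 1: Station 1 loses 13 − 8 = 5 by deviating; Station 2 loses 9 − 3 = 6. Product = 5·6 = 30.
30 > 20, so both Band 1 is risk-dominant. Station 1's payoff there is 13.

13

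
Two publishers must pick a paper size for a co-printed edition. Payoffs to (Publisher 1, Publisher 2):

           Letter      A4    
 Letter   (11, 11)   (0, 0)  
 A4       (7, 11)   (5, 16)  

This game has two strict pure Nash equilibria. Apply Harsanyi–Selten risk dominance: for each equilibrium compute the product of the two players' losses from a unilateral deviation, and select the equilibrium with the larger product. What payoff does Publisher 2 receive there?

11

At both Letter: Publisher 1 loses 11 − 7 = 4 by deviating; Publisher 2 loses 11 − 0 = 11. Product = 4·11 = 44.
At both A4: Publisher 1 loses 5 − 0 = 5 by deviating; Publisher 2 loses 16 − 11 = 5. Product = 5·5 = 25.
44 > 25, so both Letter is risk-dominant. Publisher 2's payoff there is 11.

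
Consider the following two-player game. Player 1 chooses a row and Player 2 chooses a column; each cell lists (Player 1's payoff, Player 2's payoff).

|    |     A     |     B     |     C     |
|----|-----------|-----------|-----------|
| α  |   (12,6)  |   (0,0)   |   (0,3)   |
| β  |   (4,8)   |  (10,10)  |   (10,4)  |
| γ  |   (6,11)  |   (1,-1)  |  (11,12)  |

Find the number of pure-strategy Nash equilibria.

3

(α, A): Player 1 gets 12 (best alternative 6); Player 2 gets 6 (best alternative 3). Neither deviates — NE.
(β, B): Player 1 gets 10 (best alternative 1); Player 2 gets 10 (best alternative 8). Neither deviates — NE.
(γ, C): Player 1 gets 11 (best alternative 10); Player 2 gets 12 (best alternative 11). Neither deviates — NE.
(γ, B) is not a NE: Player 1 would switch to β (10 > 1).
No other cell survives both best-response checks, so there are 3 pure NE.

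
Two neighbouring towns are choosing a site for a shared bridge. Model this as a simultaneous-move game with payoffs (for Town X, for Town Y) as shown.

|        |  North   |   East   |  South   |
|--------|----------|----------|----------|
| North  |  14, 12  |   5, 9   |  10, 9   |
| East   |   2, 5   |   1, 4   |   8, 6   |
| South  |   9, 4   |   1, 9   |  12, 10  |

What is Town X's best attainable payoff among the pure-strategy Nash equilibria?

Both North is a pure NE (Town X: 14 ≥ 9; Town Y: 12 ≥ 9). Town X gets 14.
Both South is a pure NE (Town X: 12 ≥ 10; Town Y: 10 ≥ 9). Town X gets 12.
Every other cell has a profitable deviation for at least one player. Highest of {14, 12} is 14.

14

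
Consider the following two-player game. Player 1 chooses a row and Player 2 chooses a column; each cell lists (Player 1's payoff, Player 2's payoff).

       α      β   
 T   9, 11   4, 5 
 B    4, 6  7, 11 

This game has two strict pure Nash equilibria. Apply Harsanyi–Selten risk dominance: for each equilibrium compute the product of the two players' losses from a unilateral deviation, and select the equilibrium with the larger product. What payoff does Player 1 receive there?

9

At (T, α): Player 1 loses 9 − 4 = 5 by deviating; Player 2 loses 11 − 5 = 6. Product = 5·6 = 30.
At (B, β): Player 1 loses 7 − 4 = 3 by deviating; Player 2 loses 11 − 6 = 5. Product = 3·5 = 15.
30 > 15, so (T, α) is risk-dominant. Player 1's payoff there is 9.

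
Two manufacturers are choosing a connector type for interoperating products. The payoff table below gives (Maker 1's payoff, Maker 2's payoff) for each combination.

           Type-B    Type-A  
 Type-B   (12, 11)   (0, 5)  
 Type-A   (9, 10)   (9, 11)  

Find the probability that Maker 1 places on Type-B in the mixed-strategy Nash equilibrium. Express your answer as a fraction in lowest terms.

Maker 1's mix p on Type-B must make Maker 2 indifferent between Type-B and Type-A.
Maker 2's payoff from Type-B: 11p + 10(1−p). From Type-A: 5p + 11(1−p).
Set equal: 6p = 1(1−p) → p = 1/7.

1/7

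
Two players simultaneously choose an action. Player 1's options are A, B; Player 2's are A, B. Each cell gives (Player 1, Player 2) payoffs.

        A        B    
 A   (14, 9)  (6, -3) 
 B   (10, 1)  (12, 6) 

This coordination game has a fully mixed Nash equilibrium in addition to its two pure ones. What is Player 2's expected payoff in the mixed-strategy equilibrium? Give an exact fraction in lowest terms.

57/17

Player 1 mixes with probability p on A, chosen so Player 2 is indifferent: 9p + 1(1−p) = (-3)p + 6(1−p) gives p = 5/17.
Player 2's expected payoff is 9·5/17 + 1·12/17 = 57/17.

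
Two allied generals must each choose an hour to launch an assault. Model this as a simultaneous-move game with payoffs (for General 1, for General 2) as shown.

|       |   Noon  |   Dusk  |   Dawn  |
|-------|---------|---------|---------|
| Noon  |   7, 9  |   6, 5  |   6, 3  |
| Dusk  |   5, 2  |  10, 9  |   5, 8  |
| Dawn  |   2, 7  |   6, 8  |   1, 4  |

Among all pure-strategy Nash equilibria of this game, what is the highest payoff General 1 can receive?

Both Noon is a pure NE (General 1: 7 ≥ 5; General 2: 9 ≥ 5). General 1 gets 7.
Both Dusk is a pure NE (General 1: 10 ≥ 6; General 2: 9 ≥ 8). General 1 gets 10.
Every other cell has a profitable deviation for at least one player. Highest of {7, 10} is 10.

10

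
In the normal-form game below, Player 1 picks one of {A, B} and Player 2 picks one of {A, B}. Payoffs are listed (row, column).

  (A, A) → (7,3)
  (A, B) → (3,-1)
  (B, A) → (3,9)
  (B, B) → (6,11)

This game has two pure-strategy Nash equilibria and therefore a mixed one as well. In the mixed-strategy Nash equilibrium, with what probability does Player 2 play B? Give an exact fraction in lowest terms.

Player 2's mix q on A must make Player 1 indifferent between A and B.
Player 1's payoff from A: 7q + 3(1−q). From B: 3q + 6(1−q).
Set equal: 4q = 3(1−q) → q = 3/7.
Probability on B is 1 − 3/7 = 4/7.

4/7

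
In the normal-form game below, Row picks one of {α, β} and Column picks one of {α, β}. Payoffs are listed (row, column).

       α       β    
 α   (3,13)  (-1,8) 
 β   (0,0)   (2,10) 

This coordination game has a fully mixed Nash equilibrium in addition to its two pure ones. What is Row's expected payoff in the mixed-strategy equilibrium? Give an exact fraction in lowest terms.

Column mixes with probability q on α, chosen so Row is indifferent: 3q + (-1)(1−q) = 0q + 2(1−q) gives q = 1/2.
Row's expected payoff (from either row, since indifferent) is 3·1/2 + (-1)·1/2 = 1.

1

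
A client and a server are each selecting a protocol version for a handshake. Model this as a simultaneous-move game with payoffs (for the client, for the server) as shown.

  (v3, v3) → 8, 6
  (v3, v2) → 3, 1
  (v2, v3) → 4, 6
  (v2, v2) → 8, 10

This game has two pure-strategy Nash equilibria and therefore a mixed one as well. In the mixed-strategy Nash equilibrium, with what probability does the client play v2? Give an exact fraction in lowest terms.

5/9

The client's mix p on v3 must make the server indifferent between v3 and v2.
The server's payoff from v3: 6p + 6(1−p). From v2: 1p + 10(1−p).
Set equal: 5p = 4(1−p) → p = 4/9.
Probability on v2 is 1 − 4/9 = 5/9.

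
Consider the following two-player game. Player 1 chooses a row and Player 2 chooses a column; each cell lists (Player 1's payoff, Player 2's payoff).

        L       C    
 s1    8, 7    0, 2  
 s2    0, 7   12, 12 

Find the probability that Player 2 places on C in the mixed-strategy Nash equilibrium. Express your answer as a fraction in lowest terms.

Player 2's mix q on L must make Player 1 indifferent between s1 and s2.
Player 1's payoff from s1: 8q + 0(1−q). From s2: 0q + 12(1−q).
Set equal: 8q = 12(1−q) → q = 12/20 = 3/5.
Probability on C is 1 − 3/5 = 2/5.

2/5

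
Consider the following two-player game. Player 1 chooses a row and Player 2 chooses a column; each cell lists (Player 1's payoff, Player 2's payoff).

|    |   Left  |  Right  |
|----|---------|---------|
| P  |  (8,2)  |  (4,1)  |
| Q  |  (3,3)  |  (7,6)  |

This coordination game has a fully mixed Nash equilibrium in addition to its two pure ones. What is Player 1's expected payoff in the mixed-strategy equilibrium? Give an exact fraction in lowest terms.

11/2

Player 2 mixes with probability q on Left, chosen so Player 1 is indifferent: 8q + 4(1−q) = 3q + 7(1−q) gives q = 3/8.
Player 1's expected payoff (from either row, since indifferent) is 8·3/8 + 4·5/8 = 11/2.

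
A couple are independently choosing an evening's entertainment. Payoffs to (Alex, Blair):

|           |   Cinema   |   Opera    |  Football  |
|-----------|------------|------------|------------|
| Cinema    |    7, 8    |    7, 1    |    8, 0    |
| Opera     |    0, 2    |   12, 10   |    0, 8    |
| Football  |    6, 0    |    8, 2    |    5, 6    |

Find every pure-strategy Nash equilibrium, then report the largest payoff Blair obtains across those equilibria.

Both Cinema is a pure NE (Alex: 7 ≥ 6; Blair: 8 ≥ 1). Blair gets 8.
Both Opera is a pure NE (Alex: 12 ≥ 8; Blair: 10 ≥ 8). Blair gets 10.
Every other cell has a profitable deviation for at least one player. Highest of {8, 10} is 10.

10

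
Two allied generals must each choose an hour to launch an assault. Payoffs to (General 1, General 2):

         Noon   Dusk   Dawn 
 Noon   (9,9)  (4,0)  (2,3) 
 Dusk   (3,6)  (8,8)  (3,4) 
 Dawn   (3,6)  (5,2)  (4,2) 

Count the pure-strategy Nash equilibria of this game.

2

Both Noon: General 1 gets 9 (best alternative 3); General 2 gets 9 (best alternative 3). Neither deviates — NE.
Both Dusk: General 1 gets 8 (best alternative 5); General 2 gets 8 (best alternative 6). Neither deviates — NE.
Both Dawn is not a NE: General 2 would switch to Noon (6 > 2).
No other cell survives both best-response checks, so there are 2 pure NE.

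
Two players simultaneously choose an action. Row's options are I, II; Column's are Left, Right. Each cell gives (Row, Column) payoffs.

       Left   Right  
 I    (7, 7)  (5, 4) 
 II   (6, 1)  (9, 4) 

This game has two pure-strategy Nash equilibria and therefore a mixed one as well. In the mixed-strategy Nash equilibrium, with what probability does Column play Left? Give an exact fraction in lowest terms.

4/5

Column's mix q on Left must make Row indifferent between I and II.
Row's payoff from I: 7q + 5(1−q). From II: 6q + 9(1−q).
Set equal: 1q = 4(1−q) → q = 4/5.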